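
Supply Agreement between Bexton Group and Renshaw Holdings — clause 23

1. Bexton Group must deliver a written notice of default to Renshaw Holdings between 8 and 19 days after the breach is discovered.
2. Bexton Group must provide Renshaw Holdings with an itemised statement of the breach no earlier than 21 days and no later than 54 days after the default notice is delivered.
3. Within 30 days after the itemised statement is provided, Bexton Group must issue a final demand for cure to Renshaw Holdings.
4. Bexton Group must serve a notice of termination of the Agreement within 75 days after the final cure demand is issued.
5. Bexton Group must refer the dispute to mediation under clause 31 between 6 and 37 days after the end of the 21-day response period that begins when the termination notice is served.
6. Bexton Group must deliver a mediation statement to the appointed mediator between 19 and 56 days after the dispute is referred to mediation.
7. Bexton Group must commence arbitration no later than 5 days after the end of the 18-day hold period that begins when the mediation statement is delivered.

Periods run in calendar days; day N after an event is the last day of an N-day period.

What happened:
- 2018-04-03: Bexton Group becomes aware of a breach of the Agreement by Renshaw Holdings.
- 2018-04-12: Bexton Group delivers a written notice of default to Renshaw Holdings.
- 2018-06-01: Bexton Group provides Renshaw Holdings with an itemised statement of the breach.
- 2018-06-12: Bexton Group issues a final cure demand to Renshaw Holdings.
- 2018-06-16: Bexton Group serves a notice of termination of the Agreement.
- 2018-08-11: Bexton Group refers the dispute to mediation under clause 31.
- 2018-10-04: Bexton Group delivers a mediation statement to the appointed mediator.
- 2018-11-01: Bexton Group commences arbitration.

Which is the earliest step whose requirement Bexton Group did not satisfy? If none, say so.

(1) the permitted window runs from 2018-04-03 + 8 = 2018-04-11 to 2018-04-03 + 19 = 2018-04-22; done 2018-04-12 — within the window.
(2) the permitted window runs from 2018-04-12 + 21 = 2018-05-03 to 2018-04-12 + 54 = 2018-06-05; done 2018-06-01 — within the window.
(3) due by 2018-06-01 + 30 days = 2018-07-01; completed 2018-06-12, before the deadline.
(4) due by 2018-06-12 + 75 days = 2018-08-26; done 2018-06-16 — timely.
(5) the permitted window runs from 2018-07-07 + 6 = 2018-07-13 to 2018-07-07 + 37 = 2018-08-13; done 2018-08-11 — within the window.
(6) the permitted window runs from 2018-08-11 + 19 = 2018-08-30 to 2018-08-11 + 56 = 2018-10-06; done 2018-10-04, which is between those dates.
(7) due by 2018-10-22 + 5 days = 2018-10-27; not done until 2018-11-01, 5 days after the deadline.

Step 7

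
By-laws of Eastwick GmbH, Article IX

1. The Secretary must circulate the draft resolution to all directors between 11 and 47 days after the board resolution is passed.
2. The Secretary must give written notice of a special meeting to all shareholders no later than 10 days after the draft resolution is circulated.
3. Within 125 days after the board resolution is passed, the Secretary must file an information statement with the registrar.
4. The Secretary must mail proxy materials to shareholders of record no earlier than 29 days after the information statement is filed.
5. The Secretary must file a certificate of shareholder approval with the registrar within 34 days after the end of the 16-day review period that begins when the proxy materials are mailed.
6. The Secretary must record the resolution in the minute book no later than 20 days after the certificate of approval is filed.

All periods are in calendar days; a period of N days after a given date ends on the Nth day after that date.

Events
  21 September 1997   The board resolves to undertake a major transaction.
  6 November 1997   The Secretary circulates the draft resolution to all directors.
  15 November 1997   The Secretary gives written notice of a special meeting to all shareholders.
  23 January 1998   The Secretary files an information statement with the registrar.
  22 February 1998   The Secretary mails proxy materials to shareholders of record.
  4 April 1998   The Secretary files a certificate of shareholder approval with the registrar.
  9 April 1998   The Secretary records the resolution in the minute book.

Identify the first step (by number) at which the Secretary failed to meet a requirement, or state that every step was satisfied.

None — every step was satisfied

Step 1: the window is 11–47 days after 21 September 1997 (when the board resolution is passed), so 2 October 1997 through 7 November 1997; 6 November 1997 falls inside that range.
Step 2: 10 days after 6 November 1997 (when the draft resolution is circulated) is 16 November 1997; completed 15 November 1997, before the deadline.
Step 3: 125 days after 21 September 1997 (when the board resolution is passed) is 24 January 1998; done 23 January 1998 — timely.
Step 4: the earliest permitted date is 29 days after 23 January 1998 (when the information statement is filed), i.e. 21 February 1998; 22 February 1998 is on or after that date.
Step 5: 34 days after 10 March 1998 (end of the 16-day review period, which began when the proxy materials are mailed on 22 February 1998) is 13 April 1998; done 4 April 1998 — timely.
Step 6: 20 days after 4 April 1998 (when the certificate of approval is filed) is 24 April 1998; 9 April 1998 is within that limit.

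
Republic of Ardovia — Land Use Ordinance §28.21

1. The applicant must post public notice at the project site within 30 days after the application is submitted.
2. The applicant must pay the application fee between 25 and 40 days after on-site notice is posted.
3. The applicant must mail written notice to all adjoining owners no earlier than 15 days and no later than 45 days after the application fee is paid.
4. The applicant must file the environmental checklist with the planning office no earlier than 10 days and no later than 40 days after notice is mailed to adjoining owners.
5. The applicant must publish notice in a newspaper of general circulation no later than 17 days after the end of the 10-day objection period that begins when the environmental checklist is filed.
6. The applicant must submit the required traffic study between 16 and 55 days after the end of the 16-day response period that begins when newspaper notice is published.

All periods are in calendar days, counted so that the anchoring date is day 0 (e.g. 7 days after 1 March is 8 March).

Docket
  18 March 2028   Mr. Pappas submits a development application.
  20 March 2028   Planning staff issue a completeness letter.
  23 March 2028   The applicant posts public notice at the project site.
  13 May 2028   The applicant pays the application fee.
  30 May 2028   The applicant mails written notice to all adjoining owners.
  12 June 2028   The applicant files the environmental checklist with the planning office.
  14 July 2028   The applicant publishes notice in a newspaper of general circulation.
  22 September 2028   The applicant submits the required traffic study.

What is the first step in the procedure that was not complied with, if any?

Step 2

Step 1: 30 days after 18 March 2028 (when the application is submitted) is 17 April 2028; done 23 March 2028 — timely.
Step 2: the window is 25–40 days after 23 March 2028 (when on-site notice is posted), so 17 April 2028 through 2 May 2028; done 13 May 2028 — 11 days after the window closed.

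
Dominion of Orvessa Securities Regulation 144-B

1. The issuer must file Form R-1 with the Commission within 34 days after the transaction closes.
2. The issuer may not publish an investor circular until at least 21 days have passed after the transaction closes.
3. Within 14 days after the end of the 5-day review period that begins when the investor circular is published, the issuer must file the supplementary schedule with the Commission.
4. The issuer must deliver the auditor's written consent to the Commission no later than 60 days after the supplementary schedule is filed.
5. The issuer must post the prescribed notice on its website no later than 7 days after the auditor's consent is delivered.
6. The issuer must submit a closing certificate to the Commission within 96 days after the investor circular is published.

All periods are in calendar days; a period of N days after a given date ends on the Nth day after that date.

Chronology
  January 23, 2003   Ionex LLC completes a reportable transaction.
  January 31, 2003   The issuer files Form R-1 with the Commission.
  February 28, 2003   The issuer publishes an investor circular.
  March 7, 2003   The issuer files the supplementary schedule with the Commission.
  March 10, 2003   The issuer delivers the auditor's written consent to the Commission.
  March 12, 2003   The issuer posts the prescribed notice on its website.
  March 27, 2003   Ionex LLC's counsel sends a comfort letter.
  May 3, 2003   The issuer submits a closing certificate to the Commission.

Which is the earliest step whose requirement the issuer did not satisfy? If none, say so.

Step 1 — counting 34 days from January 23, 2003 (when the transaction closes) gives a deadline of February 26, 2003; done January 31, 2003 — timely.
Step 2 — must wait 21 days from January 23, 2003 (when the transaction closes), so not before February 13, 2003; February 28, 2003 is on or after that date.
Step 3 — counting 14 days from March 5, 2003 (end of the 5-day review period, which began when the investor circular is published on February 28, 2003) gives a deadline of March 19, 2003; completed March 7, 2003, before the deadline.
Step 4 — counting 60 days from March 7, 2003 (when the supplementary schedule is filed) gives a deadline of May 6, 2003; March 10, 2003 is within that limit.
Step 5 — counting 7 days from March 10, 2003 (when the auditor's consent is delivered) gives a deadline of March 17, 2003; done March 12, 2003 — timely.
Step 6 — counting 96 days from February 28, 2003 (when the investor circular is published) gives a deadline of June 4, 2003; done May 3, 2003 — timely.

None — every step was satisfied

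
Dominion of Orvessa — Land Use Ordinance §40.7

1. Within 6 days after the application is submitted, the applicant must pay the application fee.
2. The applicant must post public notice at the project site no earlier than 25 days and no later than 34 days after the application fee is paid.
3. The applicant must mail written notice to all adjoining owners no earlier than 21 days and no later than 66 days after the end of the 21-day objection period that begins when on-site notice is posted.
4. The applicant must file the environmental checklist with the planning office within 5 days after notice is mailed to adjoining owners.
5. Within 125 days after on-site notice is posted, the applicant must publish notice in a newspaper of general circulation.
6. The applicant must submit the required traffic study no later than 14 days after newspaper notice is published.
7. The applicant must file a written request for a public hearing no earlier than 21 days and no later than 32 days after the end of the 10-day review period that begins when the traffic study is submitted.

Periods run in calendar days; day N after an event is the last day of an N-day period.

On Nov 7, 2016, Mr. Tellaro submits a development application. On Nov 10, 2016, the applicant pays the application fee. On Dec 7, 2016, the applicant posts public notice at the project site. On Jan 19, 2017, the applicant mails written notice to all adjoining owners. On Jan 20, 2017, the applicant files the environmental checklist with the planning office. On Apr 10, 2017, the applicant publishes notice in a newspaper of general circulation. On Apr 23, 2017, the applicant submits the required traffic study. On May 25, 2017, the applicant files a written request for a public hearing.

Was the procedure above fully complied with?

Yes

Step 1: 6 days after Nov 7, 2016 (when the application is submitted) is Nov 13, 2016; Nov 10, 2016 is within that limit.
Step 2: the window is 25–34 days after Nov 10, 2016 (when the application fee is paid), so Dec 5, 2016 through Dec 14, 2016; Dec 7, 2016 falls inside that range.
Step 3: the window is 21–66 days after Dec 28, 2016 (end of the 21-day objection period, which began when on-site notice is posted on Dec 7, 2016), so Jan 18, 2017 through Mar 4, 2017; done Jan 19, 2017 — within the window.
Step 4: 5 days after Jan 19, 2017 (when notice is mailed to adjoining owners) is Jan 24, 2017; Jan 20, 2017 is within that limit.
Step 5: 125 days after Dec 7, 2016 (when on-site notice is posted) is Apr 11, 2017; done Apr 10, 2017 — timely.
Step 6: 14 days after Apr 10, 2017 (when newspaper notice is published) is Apr 24, 2017; Apr 23, 2017 is within that limit.
Step 7: the window is 21–32 days after May 3, 2017 (end of the 10-day review period, which began when the traffic study is submitted on Apr 23, 2017), so May 24, 2017 through Jun 4, 2017; done May 25, 2017, which is between those dates.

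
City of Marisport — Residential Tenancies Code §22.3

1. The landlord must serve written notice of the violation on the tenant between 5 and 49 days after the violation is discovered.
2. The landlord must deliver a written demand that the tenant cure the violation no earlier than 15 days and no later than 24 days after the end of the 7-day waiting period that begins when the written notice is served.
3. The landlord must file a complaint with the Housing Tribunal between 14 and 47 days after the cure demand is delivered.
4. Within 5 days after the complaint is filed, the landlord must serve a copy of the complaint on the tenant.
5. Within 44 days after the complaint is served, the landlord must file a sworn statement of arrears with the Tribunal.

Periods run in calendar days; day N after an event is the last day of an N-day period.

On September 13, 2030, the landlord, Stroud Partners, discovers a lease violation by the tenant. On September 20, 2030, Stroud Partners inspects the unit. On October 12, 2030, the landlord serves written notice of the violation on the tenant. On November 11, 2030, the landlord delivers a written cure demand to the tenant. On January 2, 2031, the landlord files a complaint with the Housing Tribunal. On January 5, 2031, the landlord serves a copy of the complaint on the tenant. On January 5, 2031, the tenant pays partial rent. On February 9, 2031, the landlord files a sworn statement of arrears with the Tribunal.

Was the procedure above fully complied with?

No

Step 1 — 5 and 49 days from September 13, 2030 (when the violation is discovered) are September 18, 2030 and November 1, 2030 respectively; done October 12, 2030 — within the window.
Step 2 — 15 and 24 days from October 19, 2030 (end of the 7-day waiting period, which began when the written notice is served on October 12, 2030) are November 3, 2030 and November 12, 2030 respectively; done November 11, 2030, which is between those dates.
Step 3 — 14 and 47 days from November 11, 2030 (when the cure demand is delivered) are November 25, 2030 and December 28, 2030 respectively; done January 2, 2031 — 5 days after the window closed.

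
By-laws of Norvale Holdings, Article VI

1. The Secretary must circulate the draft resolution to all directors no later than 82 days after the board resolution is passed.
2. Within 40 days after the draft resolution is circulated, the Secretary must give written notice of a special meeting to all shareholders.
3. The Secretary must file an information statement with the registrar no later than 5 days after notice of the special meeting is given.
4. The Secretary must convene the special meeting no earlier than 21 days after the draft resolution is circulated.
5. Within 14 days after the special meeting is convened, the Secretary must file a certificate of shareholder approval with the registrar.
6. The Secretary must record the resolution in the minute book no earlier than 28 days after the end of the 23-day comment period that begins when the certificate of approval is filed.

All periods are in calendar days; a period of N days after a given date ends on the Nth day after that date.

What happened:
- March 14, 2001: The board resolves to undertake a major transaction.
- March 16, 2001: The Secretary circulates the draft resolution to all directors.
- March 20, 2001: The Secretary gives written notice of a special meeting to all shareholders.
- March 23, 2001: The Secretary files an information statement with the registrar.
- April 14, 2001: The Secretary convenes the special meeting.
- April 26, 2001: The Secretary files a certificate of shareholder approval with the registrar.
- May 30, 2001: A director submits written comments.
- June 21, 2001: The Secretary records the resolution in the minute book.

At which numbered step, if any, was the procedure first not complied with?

None — every step was satisfied

(1) due by March 14, 2001 + 82 days = June 4, 2001; done March 16, 2001 — timely.
(2) due by March 16, 2001 + 40 days = April 25, 2001; completed March 20, 2001, before the deadline.
(3) due by March 20, 2001 + 5 days = March 25, 2001; completed March 23, 2001, before the deadline.
(4) permitted from March 16, 2001 + 21 days = April 6, 2001 onward; done April 14, 2001 — permitted.
(5) due by April 14, 2001 + 14 days = April 28, 2001; done April 26, 2001 — timely.
(6) permitted from May 19, 2001 + 28 days = June 16, 2001 onward; done June 21, 2001, after the minimum wait.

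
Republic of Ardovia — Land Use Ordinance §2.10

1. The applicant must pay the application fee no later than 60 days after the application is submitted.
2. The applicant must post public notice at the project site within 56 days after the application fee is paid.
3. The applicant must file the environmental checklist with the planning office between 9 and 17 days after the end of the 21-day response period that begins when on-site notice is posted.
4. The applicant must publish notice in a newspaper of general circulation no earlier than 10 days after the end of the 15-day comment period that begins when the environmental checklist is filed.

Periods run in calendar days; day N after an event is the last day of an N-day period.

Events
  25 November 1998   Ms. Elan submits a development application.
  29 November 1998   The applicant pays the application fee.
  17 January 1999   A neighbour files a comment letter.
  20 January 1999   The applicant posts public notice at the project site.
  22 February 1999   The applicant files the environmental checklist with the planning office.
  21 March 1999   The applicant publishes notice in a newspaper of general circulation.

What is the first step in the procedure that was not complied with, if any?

None — every step was satisfied

(1) due by 25 November 1998 + 60 days = 24 January 1999; completed 29 November 1998, before the deadline.
(2) due by 29 November 1998 + 56 days = 24 January 1999; 20 January 1999 is within that limit.
(3) the permitted window runs from 10 February 1999 + 9 = 19 February 1999 to 10 February 1999 + 17 = 27 February 1999; 22 February 1999 falls inside that range.
(4) permitted from 9 March 1999 + 10 days = 19 March 1999 onward; 21 March 1999 is on or after that date.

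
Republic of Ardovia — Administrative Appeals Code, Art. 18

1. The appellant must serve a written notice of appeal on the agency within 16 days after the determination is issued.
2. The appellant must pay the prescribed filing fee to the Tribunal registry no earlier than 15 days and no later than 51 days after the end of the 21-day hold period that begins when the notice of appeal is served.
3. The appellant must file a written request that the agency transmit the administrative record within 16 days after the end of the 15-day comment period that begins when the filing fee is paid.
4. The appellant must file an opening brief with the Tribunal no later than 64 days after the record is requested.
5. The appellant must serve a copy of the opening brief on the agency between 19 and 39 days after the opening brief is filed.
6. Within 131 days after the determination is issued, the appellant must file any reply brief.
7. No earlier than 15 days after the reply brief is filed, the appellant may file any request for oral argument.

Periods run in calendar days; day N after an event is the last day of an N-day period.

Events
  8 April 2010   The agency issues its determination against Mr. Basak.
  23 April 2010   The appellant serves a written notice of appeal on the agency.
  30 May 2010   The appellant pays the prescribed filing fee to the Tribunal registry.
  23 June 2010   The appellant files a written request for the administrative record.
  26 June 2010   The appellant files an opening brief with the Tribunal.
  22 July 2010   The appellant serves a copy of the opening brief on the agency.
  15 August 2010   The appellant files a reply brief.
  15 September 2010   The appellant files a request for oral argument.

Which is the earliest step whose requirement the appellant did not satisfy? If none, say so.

None — every step was satisfied

Step 1 — counting 16 days from 8 April 2010 (when the determination is issued) gives a deadline of 24 April 2010; completed 23 April 2010, before the deadline.
Step 2 — 15 and 51 days from 14 May 2010 (end of the 21-day hold period, which began when the notice of appeal is served on 23 April 2010) are 29 May 2010 and 4 July 2010 respectively; 30 May 2010 falls inside that range.
Step 3 — counting 16 days from 14 June 2010 (end of the 15-day comment period, which began when the filing fee is paid on 30 May 2010) gives a deadline of 30 June 2010; done 23 June 2010 — timely.
Step 4 — counting 64 days from 23 June 2010 (when the record is requested) gives a deadline of 26 August 2010; completed 26 June 2010, before the deadline.
Step 5 — 19 and 39 days from 26 June 2010 (when the opening brief is filed) are 15 July 2010 and 4 August 2010 respectively; done 22 July 2010, which is between those dates.
Step 6 — counting 131 days from 8 April 2010 (when the determination is issued) gives a deadline of 17 August 2010; 15 August 2010 is within that limit.
Step 7 — must wait 15 days from 15 August 2010 (when the reply brief is filed), so not before 30 August 2010; done 15 September 2010 — permitted.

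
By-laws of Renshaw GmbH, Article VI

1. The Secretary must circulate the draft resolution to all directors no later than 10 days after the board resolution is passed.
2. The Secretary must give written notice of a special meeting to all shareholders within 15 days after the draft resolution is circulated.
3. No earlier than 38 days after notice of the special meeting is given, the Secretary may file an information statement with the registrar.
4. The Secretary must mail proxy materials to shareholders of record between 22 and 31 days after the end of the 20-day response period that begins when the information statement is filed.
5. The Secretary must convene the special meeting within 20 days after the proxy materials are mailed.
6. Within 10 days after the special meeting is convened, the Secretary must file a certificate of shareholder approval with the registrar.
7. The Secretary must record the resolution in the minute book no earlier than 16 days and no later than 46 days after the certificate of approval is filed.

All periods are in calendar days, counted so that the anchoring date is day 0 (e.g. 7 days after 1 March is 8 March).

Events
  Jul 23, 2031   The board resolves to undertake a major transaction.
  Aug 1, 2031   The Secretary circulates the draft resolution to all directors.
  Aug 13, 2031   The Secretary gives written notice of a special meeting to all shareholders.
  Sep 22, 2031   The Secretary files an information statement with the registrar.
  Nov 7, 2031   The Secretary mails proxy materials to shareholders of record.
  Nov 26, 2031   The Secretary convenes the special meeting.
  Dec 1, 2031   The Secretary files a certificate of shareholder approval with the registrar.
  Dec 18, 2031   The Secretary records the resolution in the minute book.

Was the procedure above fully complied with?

Step 1: 10 days after Jul 23, 2031 (when the board resolution is passed) is Aug 2, 2031; done Aug 1, 2031 — timely.
Step 2: 15 days after Aug 1, 2031 (when the draft resolution is circulated) is Aug 16, 2031; done Aug 13, 2031 — timely.
Step 3: the earliest permitted date is 38 days after Aug 13, 2031 (when notice of the special meeting is given), i.e. Sep 20, 2031; Sep 22, 2031 is on or after that date.
Step 4: the window is 22–31 days after Oct 12, 2031 (end of the 20-day response period, which began when the information statement is filed on Sep 22, 2031), so Nov 3, 2031 through Nov 12, 2031; done Nov 7, 2031 — within the window.
Step 5: 20 days after Nov 7, 2031 (when the proxy materials are mailed) is Nov 27, 2031; done Nov 26, 2031 — timely.
Step 6: 10 days after Nov 26, 2031 (when the special meeting is convened) is Dec 6, 2031; completed Dec 1, 2031, before the deadline.
Step 7: the window is 16–46 days after Dec 1, 2031 (when the certificate of approval is filed), so Dec 17, 2031 through Jan 16, 2032; Dec 18, 2031 falls inside that range.

Yes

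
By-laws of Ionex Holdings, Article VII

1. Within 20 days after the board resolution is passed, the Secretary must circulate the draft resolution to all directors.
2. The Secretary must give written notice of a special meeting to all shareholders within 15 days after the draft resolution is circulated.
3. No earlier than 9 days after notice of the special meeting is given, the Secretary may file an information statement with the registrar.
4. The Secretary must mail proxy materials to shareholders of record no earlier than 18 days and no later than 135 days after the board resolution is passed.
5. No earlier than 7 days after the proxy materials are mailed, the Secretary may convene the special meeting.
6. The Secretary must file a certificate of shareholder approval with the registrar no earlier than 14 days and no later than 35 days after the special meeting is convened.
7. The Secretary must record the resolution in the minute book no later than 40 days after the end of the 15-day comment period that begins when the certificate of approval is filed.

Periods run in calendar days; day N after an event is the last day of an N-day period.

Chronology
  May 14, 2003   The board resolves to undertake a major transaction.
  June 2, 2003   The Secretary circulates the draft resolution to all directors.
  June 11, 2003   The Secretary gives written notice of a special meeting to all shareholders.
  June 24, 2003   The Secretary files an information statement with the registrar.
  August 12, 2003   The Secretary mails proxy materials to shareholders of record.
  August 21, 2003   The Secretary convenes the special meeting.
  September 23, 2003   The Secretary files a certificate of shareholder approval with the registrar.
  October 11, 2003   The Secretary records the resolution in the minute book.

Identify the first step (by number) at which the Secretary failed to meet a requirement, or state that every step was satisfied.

None — every step was satisfied

Step 1 — counting 20 days from May 14, 2003 (when the board resolution is passed) gives a deadline of June 3, 2003; June 2, 2003 is within that limit.
Step 2 — counting 15 days from June 2, 2003 (when the draft resolution is circulated) gives a deadline of June 17, 2003; done June 11, 2003 — timely.
Step 3 — must wait 9 days from June 11, 2003 (when notice of the special meeting is given), so not before June 20, 2003; done June 24, 2003 — permitted.
Step 4 — 18 and 135 days from May 14, 2003 (when the board resolution is passed) are June 1, 2003 and September 26, 2003 respectively; August 12, 2003 falls inside that range.
Step 5 — must wait 7 days from August 12, 2003 (when the proxy materials are mailed), so not before August 19, 2003; done August 21, 2003, after the minimum wait.
Step 6 — 14 and 35 days from August 21, 2003 (when the special meeting is convened) are September 4, 2003 and September 25, 2003 respectively; done September 23, 2003, which is between those dates.
Step 7 — counting 40 days from October 8, 2003 (end of the 15-day comment period, which began when the certificate of approval is filed on September 23, 2003) gives a deadline of November 17, 2003; October 11, 2003 is within that limit.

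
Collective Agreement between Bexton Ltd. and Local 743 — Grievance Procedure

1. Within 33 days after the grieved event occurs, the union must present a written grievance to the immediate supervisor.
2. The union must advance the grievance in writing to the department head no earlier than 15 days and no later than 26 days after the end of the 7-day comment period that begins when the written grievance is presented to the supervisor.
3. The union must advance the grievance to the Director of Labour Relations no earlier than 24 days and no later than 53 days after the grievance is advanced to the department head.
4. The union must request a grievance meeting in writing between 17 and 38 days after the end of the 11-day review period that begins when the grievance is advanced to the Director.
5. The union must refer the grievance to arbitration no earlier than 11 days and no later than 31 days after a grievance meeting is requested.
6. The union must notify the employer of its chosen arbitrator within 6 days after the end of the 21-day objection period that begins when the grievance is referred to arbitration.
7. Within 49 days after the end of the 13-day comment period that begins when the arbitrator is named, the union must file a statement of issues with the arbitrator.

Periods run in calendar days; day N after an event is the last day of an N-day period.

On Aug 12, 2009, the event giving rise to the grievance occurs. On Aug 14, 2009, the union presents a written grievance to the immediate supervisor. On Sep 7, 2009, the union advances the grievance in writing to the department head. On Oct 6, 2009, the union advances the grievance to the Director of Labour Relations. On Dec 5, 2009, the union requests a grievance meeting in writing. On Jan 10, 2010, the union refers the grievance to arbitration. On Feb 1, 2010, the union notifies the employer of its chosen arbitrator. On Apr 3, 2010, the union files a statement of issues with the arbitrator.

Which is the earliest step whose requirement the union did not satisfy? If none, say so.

Step 4

Step 1 — counting 33 days from Aug 12, 2009 (when the grieved event occurs) gives a deadline of Sep 14, 2009; done Aug 14, 2009 — timely.
Step 2 — 15 and 26 days from Aug 21, 2009 (end of the 7-day comment period, which began when the written grievance is presented to the supervisor on Aug 14, 2009) are Sep 5, 2009 and Sep 16, 2009 respectively; done Sep 7, 2009, which is between those dates.
Step 3 — 24 and 53 days from Sep 7, 2009 (when the grievance is advanced to the department head) are Oct 1, 2009 and Oct 30, 2009 respectively; Oct 6, 2009 falls inside that range.
Step 4 — 17 and 38 days from Oct 17, 2009 (end of the 11-day review period, which began when the grievance is advanced to the Director on Oct 6, 2009) are Nov 3, 2009 and Nov 24, 2009 respectively; done Dec 5, 2009 — 11 days after the window closed.
No need to go further; step 4 was not satisfied.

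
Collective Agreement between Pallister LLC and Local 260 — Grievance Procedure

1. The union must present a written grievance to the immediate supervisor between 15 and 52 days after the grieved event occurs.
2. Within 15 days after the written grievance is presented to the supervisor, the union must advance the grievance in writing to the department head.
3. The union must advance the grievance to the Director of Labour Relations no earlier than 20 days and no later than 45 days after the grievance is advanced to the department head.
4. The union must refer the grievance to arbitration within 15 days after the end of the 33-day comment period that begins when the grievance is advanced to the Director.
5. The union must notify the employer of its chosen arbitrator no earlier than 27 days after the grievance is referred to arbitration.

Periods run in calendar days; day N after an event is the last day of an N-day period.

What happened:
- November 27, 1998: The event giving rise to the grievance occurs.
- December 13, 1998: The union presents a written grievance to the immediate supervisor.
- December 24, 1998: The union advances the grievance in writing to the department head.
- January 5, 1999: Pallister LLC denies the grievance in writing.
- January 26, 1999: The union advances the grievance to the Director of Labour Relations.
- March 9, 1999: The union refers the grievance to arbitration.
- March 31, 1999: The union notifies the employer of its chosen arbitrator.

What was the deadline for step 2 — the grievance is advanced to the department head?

December 28, 1998

Step 2 runs from December 13, 1998, when the written grievance is presented to the supervisor. 15 days after December 13, 1998 is December 28, 1998.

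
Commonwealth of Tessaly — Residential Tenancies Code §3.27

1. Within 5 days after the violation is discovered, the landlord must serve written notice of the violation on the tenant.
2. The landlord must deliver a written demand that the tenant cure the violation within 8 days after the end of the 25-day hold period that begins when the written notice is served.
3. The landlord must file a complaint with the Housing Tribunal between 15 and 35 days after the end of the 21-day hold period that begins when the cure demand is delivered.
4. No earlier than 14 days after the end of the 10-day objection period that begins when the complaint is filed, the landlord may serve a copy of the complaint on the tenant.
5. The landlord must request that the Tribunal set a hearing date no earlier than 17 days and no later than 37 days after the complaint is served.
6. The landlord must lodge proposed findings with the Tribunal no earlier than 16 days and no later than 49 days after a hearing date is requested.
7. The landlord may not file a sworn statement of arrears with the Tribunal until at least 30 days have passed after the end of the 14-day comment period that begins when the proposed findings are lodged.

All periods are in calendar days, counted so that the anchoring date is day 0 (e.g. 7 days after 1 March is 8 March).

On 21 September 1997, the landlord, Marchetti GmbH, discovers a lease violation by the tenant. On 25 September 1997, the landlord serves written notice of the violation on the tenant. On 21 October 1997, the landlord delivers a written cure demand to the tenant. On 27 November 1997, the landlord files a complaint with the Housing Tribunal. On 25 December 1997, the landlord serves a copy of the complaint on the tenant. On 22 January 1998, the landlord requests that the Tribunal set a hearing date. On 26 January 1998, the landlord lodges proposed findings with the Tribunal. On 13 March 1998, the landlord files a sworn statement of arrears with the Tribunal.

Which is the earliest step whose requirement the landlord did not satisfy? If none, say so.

Step 6

Step 1 — counting 5 days from 21 September 1997 (when the violation is discovered) gives a deadline of 26 September 1997; 25 September 1997 is within that limit.
Step 2 — counting 8 days from 20 October 1997 (end of the 25-day hold period, which began when the written notice is served on 25 September 1997) gives a deadline of 28 October 1997; completed 21 October 1997, before the deadline.
Step 3 — 15 and 35 days from 11 November 1997 (end of the 21-day hold period, which began when the cure demand is delivered on 21 October 1997) are 26 November 1997 and 16 December 1997 respectively; done 27 November 1997 — within the window.
Step 4 — must wait 14 days from 7 December 1997 (end of the 10-day objection period, which began when the complaint is filed on 27 November 1997), so not before 21 December 1997; 25 December 1997 is on or after that date.
Step 5 — 17 and 37 days from 25 December 1997 (when the complaint is served) are 11 January 1998 and 31 January 1998 respectively; 22 January 1998 falls inside that range.
Step 6 — 16 and 49 days from 22 January 1998 (when a hearing date is requested) are 7 February 1998 and 12 March 1998 respectively; done 26 January 1998 — 12 days before the window opened.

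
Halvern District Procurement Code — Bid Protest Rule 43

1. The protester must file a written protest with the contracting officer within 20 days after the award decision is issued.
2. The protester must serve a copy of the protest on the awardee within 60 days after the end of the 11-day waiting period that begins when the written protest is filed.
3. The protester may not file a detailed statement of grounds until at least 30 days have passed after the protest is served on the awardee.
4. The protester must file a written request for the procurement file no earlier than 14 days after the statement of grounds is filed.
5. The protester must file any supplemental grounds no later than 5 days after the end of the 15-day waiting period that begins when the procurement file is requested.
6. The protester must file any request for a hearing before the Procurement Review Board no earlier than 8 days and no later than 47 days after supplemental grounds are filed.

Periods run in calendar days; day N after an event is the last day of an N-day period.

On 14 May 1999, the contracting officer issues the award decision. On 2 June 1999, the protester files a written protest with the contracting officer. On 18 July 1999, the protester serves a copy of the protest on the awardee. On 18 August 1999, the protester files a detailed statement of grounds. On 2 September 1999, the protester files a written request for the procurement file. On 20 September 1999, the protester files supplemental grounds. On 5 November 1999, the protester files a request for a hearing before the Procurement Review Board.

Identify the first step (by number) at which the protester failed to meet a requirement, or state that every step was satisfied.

Step 1: 20 days after 14 May 1999 (when the award decision is issued) is 3 June 1999; done 2 June 1999 — timely.
Step 2: 60 days after 13 June 1999 (end of the 11-day waiting period, which began when the written protest is filed on 2 June 1999) is 12 August 1999; done 18 July 1999 — timely.
Step 3: the earliest permitted date is 30 days after 18 July 1999 (when the protest is served on the awardee), i.e. 17 August 1999; 18 August 1999 is on or after that date.
Step 4: the earliest permitted date is 14 days after 18 August 1999 (when the statement of grounds is filed), i.e. 1 September 1999; 2 September 1999 is on or after that date.
Step 5: 5 days after 17 September 1999 (end of the 15-day waiting period, which began when the procurement file is requested on 2 September 1999) is 22 September 1999; completed 20 September 1999, before the deadline.
Step 6: the window is 8–47 days after 20 September 1999 (when supplemental grounds are filed), so 28 September 1999 through 6 November 1999; done 5 November 1999 — within the window.

None — every step was satisfied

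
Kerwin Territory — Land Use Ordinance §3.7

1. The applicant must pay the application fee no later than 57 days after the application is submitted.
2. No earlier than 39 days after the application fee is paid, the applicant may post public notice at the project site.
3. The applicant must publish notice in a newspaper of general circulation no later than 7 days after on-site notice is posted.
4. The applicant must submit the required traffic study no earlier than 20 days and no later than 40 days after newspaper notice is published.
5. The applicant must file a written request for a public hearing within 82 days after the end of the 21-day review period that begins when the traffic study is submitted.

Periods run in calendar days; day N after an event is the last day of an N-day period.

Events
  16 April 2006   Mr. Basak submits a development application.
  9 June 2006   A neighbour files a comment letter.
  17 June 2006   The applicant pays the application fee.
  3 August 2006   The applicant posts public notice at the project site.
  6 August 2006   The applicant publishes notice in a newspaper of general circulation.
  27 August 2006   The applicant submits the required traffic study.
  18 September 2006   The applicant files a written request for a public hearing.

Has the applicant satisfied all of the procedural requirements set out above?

Step 1 — counting 57 days from 16 April 2006 (when the application is submitted) gives a deadline of 12 June 2006; 17 June 2006 misses that deadline by 5 days.
That is the first point of non-compliance.

No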